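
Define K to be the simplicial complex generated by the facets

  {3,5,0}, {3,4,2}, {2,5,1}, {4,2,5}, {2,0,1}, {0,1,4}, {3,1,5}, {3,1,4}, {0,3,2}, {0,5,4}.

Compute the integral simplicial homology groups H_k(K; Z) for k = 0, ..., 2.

H_0 ≅ Z,  H_1 ≅ Z/2,  H_2 = 0.

Order the vertices as 0 < 1 < 2 < 3 < 4 < 5. Listing each simplex with vertices in this order, K has dimension 2 with simplices:

  0-simplices (6): [0], [1], [2], [3], [4], [5]
  1-simplices (15): [0,1], [0,2], [0,3], [0,4], [0,5], [1,2], [1,3], [1,4], [1,5], [2,3], [2,4], [2,5], [3,4], [3,5], [4,5]
  2-simplices (10): [0,1,2], [0,1,4], [0,2,3], [0,3,5], [0,4,5], [1,2,5], [1,3,4], [1,3,5], [2,3,4], [2,4,5]

giving chain groups C_0 ≅ Z^6, C_1 ≅ Z^15, C_2 ≅ Z^10.

The boundary map ∂_1: C_1 → C_0 sends each edge [p,q] (with p < q) to q − p. For instance
  ∂[2,5] = [5] − [2].
The resulting 6×15 matrix has rank 5, and its Smith normal form has invariant factors (1,1,1,1,1).

Boundary ∂_2: C_2 → C_1 sends each 2-simplex [p,q,r] to [q,r] − [p,r] + [p,q]. For instance
  ∂[0,1,2] = [1,2] − [0,2] + [0,1],
  ∂[0,2,3] = [2,3] − [0,3] + [0,2].
This gives a 15×10 integer matrix of rank 10; reducing to Smith normal form yields diagonal entries (1,1,1,1,1,1,1,1,1,2).

From H_k ≅ ker(∂_k) / im(∂_{k+1}) we obtain:

  H_0: rank C_0 − rank ∂_1 = 6 − 5 = 1, and the invariant factors of ∂_1 are all 1, so H_0 ≅ Z.
  H_1: rank ker ∂_1 − rank ∂_2 = (15 − 5) − 10 = 0, and ∂_2 has invariant factor 2 > 1, so H_1 ≅ Z/2.
  H_2: rank ker ∂_2 − rank ∂_3 = (10 − 10) − 0 = 0, and there is no ∂_3, so H_2 ≅ 0.

As a check, the Euler characteristic is 6 − 15 + 10 = 1, which agrees with 1 − 0 + 0 = 1.
(K is a triangulation of the real projective plane RP^2.)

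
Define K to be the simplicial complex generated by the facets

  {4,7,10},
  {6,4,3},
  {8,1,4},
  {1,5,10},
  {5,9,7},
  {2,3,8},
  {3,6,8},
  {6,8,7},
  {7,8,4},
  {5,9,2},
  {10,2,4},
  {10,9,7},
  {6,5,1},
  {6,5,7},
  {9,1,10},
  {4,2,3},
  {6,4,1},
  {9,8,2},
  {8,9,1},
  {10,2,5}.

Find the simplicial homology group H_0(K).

H_0 ≅ Z.

Take the total order 1 < 2 < 3 < 4 < 5 < 6 < 7 < 8 < 9 < 10 on the vertex set. Then K (dimension 2) consists of the simplices:

  0-simplices (10): [1], [2], [3], [4], [5], [6], [7], [8], [9], [10]
  1-simplices (30): (30 of them)
  2-simplices (20): (20 of them)

so the chain groups are C_0 ≅ Z^10, C_1 ≅ Z^30, C_2 ≅ Z^20.

∂_1: C_1 → C_0 maps an edge to its endpoints' difference, ∂[p,q] = q − p.
The 10×30 boundary matrix has rank 9 and Smith normal form diag(1,1,1,1,1,1,1,1,1).

Boundary ∂_2: C_2 → C_1 sends each 2-simplex [p,q,r] to [q,r] − [p,r] + [p,q]. For instance
  ∂[1,5,10] = [5,10] − [1,10] + [1,5],
  ∂[2,5,9] = [5,9] − [2,9] + [2,5].
As a 30×20 matrix over Z this has rank 20, with invariant factors (1,1,1,1,1,1,1,1,1,1,1,1,1,1,1,1,1,1,1,2).

Now H_k = ker ∂_k / im ∂_{k+1}, so:

  H_0: rank C_0 − rank ∂_1 = 10 − 9 = 1, and the invariant factors of ∂_1 are all 1, so H_0 ≅ Z.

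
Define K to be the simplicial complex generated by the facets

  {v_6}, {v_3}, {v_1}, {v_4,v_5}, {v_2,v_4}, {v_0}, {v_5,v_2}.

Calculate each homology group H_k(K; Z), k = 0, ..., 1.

Order the vertices as v_0 < v_1 < v_2 < v_3 < v_4 < v_5 < v_6. Listing each simplex with vertices in this order, K has dimension 1 with simplices:

  0-simplices (7): [v_0], [v_1], [v_2], [v_3], [v_4], [v_5], [v_6]
  1-simplices (3): [v_2,v_4], [v_2,v_5], [v_4,v_5]

giving chain groups C_0 ≅ Z^7, C_1 ≅ Z^3.

Boundary ∂_1: C_1 → C_0 is given by ∂[p,q] = [q] − [p].
As a 7×3 matrix over Z this has rank 2, with invariant factors (1,1).

Now H_k = ker ∂_k / im ∂_{k+1}, so:

  H_0: rank C_0 − rank ∂_1 = 7 − 2 = 5, and the invariant factors of ∂_1 are all 1, so H_0 ≅ Z^5.
  H_1: rank ker ∂_1 − rank ∂_2 = (3 − 2) − 0 = 1, and there is no ∂_2, so H_1 ≅ Z.

H_0 = Z^5,  H_1 = Z.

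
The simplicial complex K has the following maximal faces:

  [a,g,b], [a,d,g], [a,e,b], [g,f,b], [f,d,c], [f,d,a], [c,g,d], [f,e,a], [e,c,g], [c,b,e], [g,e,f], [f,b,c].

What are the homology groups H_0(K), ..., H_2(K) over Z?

K has 7 vertices, 18 edges, 12 triangles.
rank ∂_0 = 0, rank ∂_1 = 6 ⇒ b_0 = 7 − 0 − 6 = 1; all invariant factors of ∂_1 are 1 so no torsion. So H_0 ≅ Z.
rank ∂_1 = 6, rank ∂_2 = 12 ⇒ b_1 = 18 − 6 − 12 = 0; ∂_2 has invariant factor(s) [2] giving torsion. So H_1 ≅ Z/2Z.
rank ∂_2 = 12, rank ∂_3 = 0 ⇒ b_2 = 12 − 12 − 0 = 0. So H_2 ≅ 0.

H_0 ≅ Z,  H_1 ≅ Z/2Z,  H_2 = 0.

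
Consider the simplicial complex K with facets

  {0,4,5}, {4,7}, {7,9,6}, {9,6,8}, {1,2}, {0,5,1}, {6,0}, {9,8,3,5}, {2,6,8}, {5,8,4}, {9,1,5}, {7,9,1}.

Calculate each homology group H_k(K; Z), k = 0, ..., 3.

Take the total order 0 < 1 < 2 < 3 < 4 < 5 < 6 < 7 < 8 < 9 on the vertex set. Then K (dimension 3) consists of the simplices:

  0-simplices (10): [0], [1], [2], [3], [4], [5], [6], [7], [8], [9]
  1-simplices (23): [0,1], [0,4], [0,5], [0,6], [1,2], [1,5], [1,7], [1,9], [2,6], [2,8], [3,5], [3,8], [3,9], [4,5], [4,7], [4,8], [5,8], [5,9], [6,7], [6,8], [6,9], [7,9], [8,9]
  2-simplices (12): [0,1,5], [0,4,5], [1,5,9], [1,7,9], [2,6,8], [3,5,8], [3,5,9], [3,8,9], [4,5,8], [5,8,9], [6,7,9], [6,8,9]
  3-simplices (1): [3,5,8,9]

giving chain groups C_0 ≅ Z^10, C_1 ≅ Z^23, C_2 ≅ Z^12, C_3 ≅ Z^1.

Boundary ∂_1: C_1 → C_0 maps an edge to its endpoints' difference, ∂[p,q] = q − p. For instance
  ∂[4,7] = [7] − [4].
The 10×23 boundary matrix has rank 9 and Smith normal form diag(1,1,1,1,1,1,1,1,1).

The boundary map ∂_2: C_2 → C_1 maps a triangle to the signed sum of its edges. For instance
  ∂[6,8,9] = [8,9] − [6,9] + [6,8],
  ∂[1,7,9] = [7,9] − [1,9] + [1,7].
This gives a 23×12 integer matrix of rank 11; reducing to Smith normal form yields diagonal entries (1,1,1,1,1,1,1,1,1,1,1).

∂_3: C_3 → C_2 sends each 3-simplex σ to the alternating sum Σ_i (−1)^i (σ with its i-th vertex removed). For instance
  ∂[3,5,8,9] = [5,8,9] − [3,8,9] + [3,5,9] − [3,5,8].
The 12×1 boundary matrix has rank 1 and Smith normal form diag(1).

Reading off H_k = ker ∂_k / im ∂_{k+1}:

  H_0: rank C_0 − rank ∂_1 = 10 − 9 = 1, and the invariant factors of ∂_1 are all 1, so H_0 ≅ Z.
  H_1: rank ker ∂_1 − rank ∂_2 = (23 − 9) − 11 = 3, and the invariant factors of ∂_2 are all 1, so H_1 ≅ Z^3.
  H_2: rank ker ∂_2 − rank ∂_3 = (12 − 11) − 1 = 0, and the invariant factors of ∂_3 are all 1, so H_2 ≅ 0.
  H_3: rank ker ∂_3 − rank ∂_4 = (1 − 1) − 0 = 0, and there is no ∂_4, so H_3 ≅ 0.

H_0 ≅ Z,  H_1 ≅ Z^3,  H_2 = 0,  H_3 = 0.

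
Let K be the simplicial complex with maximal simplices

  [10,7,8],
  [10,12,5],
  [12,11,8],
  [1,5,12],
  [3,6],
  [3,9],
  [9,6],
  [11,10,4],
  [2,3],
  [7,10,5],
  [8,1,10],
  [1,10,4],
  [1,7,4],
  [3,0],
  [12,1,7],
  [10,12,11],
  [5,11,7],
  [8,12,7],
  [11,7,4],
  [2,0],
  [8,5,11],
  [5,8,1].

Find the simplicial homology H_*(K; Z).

Order the vertices as 0 < 1 < 2 < 3 < 4 < 5 < 6 < 7 < 8 < 9 < 10 < 11 < 12. Listing each simplex with vertices in this order, K has dimension 2 with simplices:

  0-simplices (13): [0], [1], [2], [3], [4], [5], [6], [7], [8], [9], [10], [11], [12]
  1-simplices (30): (30 of them)
  2-simplices (16): (16 of them)

so the chain groups are C_0 ≅ Z^13, C_1 ≅ Z^30, C_2 ≅ Z^16.

Boundary ∂_1: C_1 → C_0 is given by ∂[p,q] = [q] − [p]. For instance
  ∂[1,5] = [5] − [1].
As a 13×30 matrix over Z this has rank 11, with invariant factors (1,1,1,1,1,1,1,1,1,1,1).

∂_2: C_2 → C_1 sends each 2-simplex [p,q,r] to [q,r] − [p,r] + [p,q]. For instance
  ∂[7,8,10] = [8,10] − [7,10] + [7,8],
  ∂[5,7,10] = [7,10] − [5,10] + [5,7].
This gives a 30×16 integer matrix of rank 15; reducing to Smith normal form yields diagonal entries (1,1,1,1,1,1,1,1,1,1,1,1,1,1,1).

Computing H_k = (kernel of ∂_k) / (image of ∂_{k+1}):

  H_0: rank C_0 − rank ∂_1 = 13 − 11 = 2, and the invariant factors of ∂_1 are all 1, so H_0 = Z^2.
  H_1: rank ker ∂_1 − rank ∂_2 = (30 − 11) − 15 = 4, and the invariant factors of ∂_2 are all 1, so H_1 = Z^4.
  H_2: rank ker ∂_2 − rank ∂_3 = (16 − 15) − 0 = 1, and there is no ∂_3, so H_2 = Z.

H_0 = Z^2,  H_1 = Z^4,  H_2 = Z.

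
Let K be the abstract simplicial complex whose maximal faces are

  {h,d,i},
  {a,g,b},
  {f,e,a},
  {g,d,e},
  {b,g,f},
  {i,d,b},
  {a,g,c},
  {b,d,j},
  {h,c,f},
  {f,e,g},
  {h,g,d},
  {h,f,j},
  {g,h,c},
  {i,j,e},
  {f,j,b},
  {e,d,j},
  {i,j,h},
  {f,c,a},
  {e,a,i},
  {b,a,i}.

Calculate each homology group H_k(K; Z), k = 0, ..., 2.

Take the total order a < b < c < d < e < f < g < h < i < j on the vertex set. Then K (dimension 2) consists of the simplices:

  0-simplices (10): a, b, c, d, e, f, g, h, i, j
  1-simplices (30): ab, ac, ae, af, ag, ai, bd, bf, bg, bi, bj, cf, cg, ch, de, dg, dh, di, dj, ef, eg, ei, ej, fg, fh, fj, gh, hi, hj, ij
  2-simplices (20): abg, abi, acf, acg, aef, aei, bdi, bdj, bfg, bfj, cfh, cgh, deg, dej, dgh, dhi, efg, eij, fhj, hij

Hence C_0 ≅ Z^10, C_1 ≅ Z^30, C_2 ≅ Z^20.

Boundary ∂_1: C_1 → C_0 maps an edge to its endpoints' difference, ∂[p,q] = q − p.
The resulting 10×30 matrix has rank 9, and its Smith normal form has invariant factors (1,1,1,1,1,1,1,1,1).

Boundary ∂_2: C_2 → C_1 maps a triangle to the signed sum of its edges. For instance
  ∂efg = fg − eg + ef,
  ∂eij = ij − ej + ei.
As a 30×20 matrix over Z this has rank 20, with invariant factors (1,1,1,1,1,1,1,1,1,1,1,1,1,1,1,1,1,1,1,2).

Reading off H_k = ker ∂_k / im ∂_{k+1}:

  H_0: rank C_0 − rank ∂_1 = 10 − 9 = 1, and the invariant factors of ∂_1 are all 1, so H_0 ≅ Z.
  H_1: rank ker ∂_1 − rank ∂_2 = (30 − 9) − 20 = 1, and ∂_2 has invariant factor 2 > 1, so H_1 ≅ Z × Z/2.
  H_2: rank ker ∂_2 − rank ∂_3 = (20 − 20) − 0 = 0, and there is no ∂_3, so H_2 ≅ 0.

As a check, the Euler characteristic is 10 − 30 + 20 = 0, which agrees with 1 − 1 + 0 = 0.

H_0 ≅ Z,  H_1 ≅ Z × Z/2,  H_2 = 0.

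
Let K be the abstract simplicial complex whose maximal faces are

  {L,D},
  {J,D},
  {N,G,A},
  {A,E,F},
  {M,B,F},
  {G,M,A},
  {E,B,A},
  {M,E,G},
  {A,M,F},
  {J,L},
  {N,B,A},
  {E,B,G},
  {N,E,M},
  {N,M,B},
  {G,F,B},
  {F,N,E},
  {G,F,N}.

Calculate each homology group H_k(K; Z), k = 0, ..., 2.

Take the total order A < B < D < E < F < G < J < L < M < N on the vertex set. Then K (dimension 2) consists of the simplices:

  0-simplices (10): A, B, D, E, F, G, J, L, M, N
  1-simplices (24): AB, AE, AF, AG, AM, AN, BE, BF, BG, BM, BN, DJ, DL, EF, EG, EM, EN, FG, FM, FN, GM, GN, JL, MN
  2-simplices (14): ABE, ABN, AEF, AFM, AGM, AGN, BEG, BFG, BFM, BMN, EFN, EGM, EMN, FGN

so the chain groups are C_0 ≅ Z^10, C_1 ≅ Z^24, C_2 ≅ Z^14.

∂_1: C_1 → C_0 sends each edge [p,q] (with p < q) to q − p. For instance
  ∂EM = M − E.
This gives a 10×24 integer matrix of rank 8; reducing to Smith normal form yields diagonal entries (1,1,1,1,1,1,1,1).

∂_2: C_2 → C_1 maps a triangle to the signed sum of its edges. For instance
  ∂BEG = EG − BG + BE,
  ∂EGM = GM − EM + EG.
The resulting 24×14 matrix has rank 13, and its Smith normal form has invariant factors (1,1,1,1,1,1,1,1,1,1,1,1,1).

From H_k ≅ ker(∂_k) / im(∂_{k+1}) we obtain:

  H_0: rank C_0 − rank ∂_1 = 10 − 8 = 2, and the invariant factors of ∂_1 are all 1, so H_0 = Z^2.
  H_1: rank ker ∂_1 − rank ∂_2 = (24 − 8) − 13 = 3, and the invariant factors of ∂_2 are all 1, so H_1 = Z^3.
  H_2: rank ker ∂_2 − rank ∂_3 = (14 − 13) − 0 = 1, and there is no ∂_3, so H_2 = Z.

H_0 ≅ Z^2,  H_1 ≅ Z^3,  H_2 ≅ Z.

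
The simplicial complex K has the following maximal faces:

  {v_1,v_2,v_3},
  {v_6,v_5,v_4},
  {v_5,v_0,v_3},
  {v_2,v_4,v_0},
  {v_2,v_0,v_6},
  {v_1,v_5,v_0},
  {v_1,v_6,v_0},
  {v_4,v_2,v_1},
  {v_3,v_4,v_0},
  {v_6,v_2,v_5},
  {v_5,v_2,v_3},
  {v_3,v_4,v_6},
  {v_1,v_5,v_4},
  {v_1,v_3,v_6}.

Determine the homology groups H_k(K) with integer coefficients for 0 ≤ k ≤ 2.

H_0 ≅ Z,  H_1 ≅ Z^2,  H_2 ≅ Z.

K has 7 vertices, 21 edges, 14 triangles.
rank ∂_0 = 0, rank ∂_1 = 6 ⇒ b_0 = 7 − 0 − 6 = 1; all invariant factors of ∂_1 are 1 so no torsion. So H_0 ≅ Z.
rank ∂_1 = 6, rank ∂_2 = 13 ⇒ b_1 = 21 − 6 − 13 = 2; all invariant factors of ∂_2 are 1 so no torsion. So H_1 ≅ Z^2.
rank ∂_2 = 13, rank ∂_3 = 0 ⇒ b_2 = 14 − 13 − 0 = 1. So H_2 ≅ Z.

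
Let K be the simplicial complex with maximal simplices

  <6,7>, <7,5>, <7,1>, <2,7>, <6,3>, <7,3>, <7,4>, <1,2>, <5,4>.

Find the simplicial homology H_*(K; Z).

Order the vertices as 1 < 2 < 3 < 4 < 5 < 6 < 7. Listing each simplex with vertices in this order, K has dimension 1 with simplices:

  0-simplices (7): [1], [2], [3], [4], [5], [6], [7]
  1-simplices (9): [1,2], [1,7], [2,7], [3,6], [3,7], [4,5], [4,7], [5,7], [6,7]

giving chain groups C_0 ≅ Z^7, C_1 ≅ Z^9.

The boundary map ∂_1: C_1 → C_0 maps an edge to its endpoints' difference, ∂[p,q] = q − p. For instance
  ∂[5,7] = [7] − [5].
The resulting 7×9 matrix has rank 6, and its Smith normal form has invariant factors (1,1,1,1,1,1).

Now H_k = ker ∂_k / im ∂_{k+1}, so:

  H_0: rank C_0 − rank ∂_1 = 7 − 6 = 1, and the invariant factors of ∂_1 are all 1, so H_0 = Z.
  H_1: rank ker ∂_1 − rank ∂_2 = (9 − 6) − 0 = 3, and there is no ∂_2, so H_1 = Z^3.

As a check, the Euler characteristic is 7 − 9 = -2, which agrees with 1 − 3 = -2.

H_0 ≅ Z,  H_1 ≅ Z^3.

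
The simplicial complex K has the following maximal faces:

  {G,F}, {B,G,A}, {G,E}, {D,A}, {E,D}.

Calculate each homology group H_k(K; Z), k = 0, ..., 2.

Take the total order A < B < D < E < F < G on the vertex set. Then K (dimension 2) consists of the simplices:

  0-simplices (6): A, B, D, E, F, G
  1-simplices (7): AB, AD, AG, BG, DE, EG, FG
  2-simplices (1): ABG

giving chain groups C_0 ≅ Z^6, C_1 ≅ Z^7, C_2 ≅ Z^1.

∂_1: C_1 → C_0 sends each edge [p,q] (with p < q) to q − p.
As a 6×7 matrix over Z this has rank 5, with invariant factors (1,1,1,1,1).

∂_2: C_2 → C_1 maps a triangle to the signed sum of its edges. For instance
  ∂ABG = BG − AG + AB.
This gives a 7×1 integer matrix of rank 1; reducing to Smith normal form yields diagonal entries (1).

Now H_k = ker ∂_k / im ∂_{k+1}, so:

  H_0: rank C_0 − rank ∂_1 = 6 − 5 = 1, and the invariant factors of ∂_1 are all 1, so H_0 = Z.
  H_1: rank ker ∂_1 − rank ∂_2 = (7 − 5) − 1 = 1, and the invariant factors of ∂_2 are all 1, so H_1 = Z.
  H_2: rank ker ∂_2 − rank ∂_3 = (1 − 1) − 0 = 0, and there is no ∂_3, so H_2 = 0.

H_0 ≅ Z,  H_1 ≅ Z,  H_2 = 0.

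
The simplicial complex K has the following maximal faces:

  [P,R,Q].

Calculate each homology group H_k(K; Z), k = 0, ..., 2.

K has 3 vertices, 3 edges, 1 triangle.
rank ∂_0 = 0, rank ∂_1 = 2 ⇒ b_0 = 3 − 0 − 2 = 1; all invariant factors of ∂_1 are 1 so no torsion. So H_0 ≅ Z.
rank ∂_1 = 2, rank ∂_2 = 1 ⇒ b_1 = 3 − 2 − 1 = 0; all invariant factors of ∂_2 are 1 so no torsion. So H_1 ≅ 0.
rank ∂_2 = 1, rank ∂_3 = 0 ⇒ b_2 = 1 − 1 − 0 = 0. So H_2 ≅ 0.

H_0 = Z,  H_1 = 0,  H_2 = 0.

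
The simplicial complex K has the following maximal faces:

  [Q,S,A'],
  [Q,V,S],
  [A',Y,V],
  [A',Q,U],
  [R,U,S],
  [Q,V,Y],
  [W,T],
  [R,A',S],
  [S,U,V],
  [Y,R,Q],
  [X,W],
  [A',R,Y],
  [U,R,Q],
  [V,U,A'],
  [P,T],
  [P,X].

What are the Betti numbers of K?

K has 11 vertices, 22 edges, 12 triangles.
rank ∂_0 = 0, rank ∂_1 = 9 ⇒ b_0 = 11 − 0 − 9 = 2; all invariant factors of ∂_1 are 1 so no torsion. So H_0 ≅ Z^2.
rank ∂_1 = 9, rank ∂_2 = 12 ⇒ b_1 = 22 − 9 − 12 = 1; ∂_2 has invariant factor(s) [2] giving torsion. So H_1 ≅ Z ⊕ Z/2Z.
rank ∂_2 = 12, rank ∂_3 = 0 ⇒ b_2 = 12 − 12 − 0 = 0. So H_2 ≅ 0.

b_0 = 2, b_1 = 1, b_2 = 0.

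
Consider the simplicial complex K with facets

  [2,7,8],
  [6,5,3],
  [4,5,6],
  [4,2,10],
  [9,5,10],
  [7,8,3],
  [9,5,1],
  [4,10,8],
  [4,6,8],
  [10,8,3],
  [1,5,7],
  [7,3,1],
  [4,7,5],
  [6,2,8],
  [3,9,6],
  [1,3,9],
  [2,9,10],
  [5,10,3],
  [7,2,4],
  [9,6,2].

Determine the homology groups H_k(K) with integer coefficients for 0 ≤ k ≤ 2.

H_0 = Z,  H_1 = Z × Z/2,  H_2 = 0.

Order the vertices as 1 < 2 < 3 < 4 < 5 < 6 < 7 < 8 < 9 < 10. Listing each simplex with vertices in this order, K has dimension 2 with simplices:

  0-simplices (10): [1], [2], [3], [4], [5], [6], [7], [8], [9], [10]
  1-simplices (30): (30 of them)
  2-simplices (20): (20 of them)

so the chain groups are C_0 ≅ Z^10, C_1 ≅ Z^30, C_2 ≅ Z^20.

∂_1: C_1 → C_0 maps an edge to its endpoints' difference, ∂[p,q] = q − p. For instance
  ∂[3,9] = [9] − [3].
The 10×30 boundary matrix has rank 9 and Smith normal form diag(1,1,1,1,1,1,1,1,1).

The boundary map ∂_2: C_2 → C_1 acts by ∂[p,q,r] = [q,r] − [p,r] + [p,q]. For instance
  ∂[4,8,10] = [8,10] − [4,10] + [4,8],
  ∂[2,4,10] = [4,10] − [2,10] + [2,4].
The 30×20 boundary matrix has rank 20 and Smith normal form diag(1,1,1,1,1,1,1,1,1,1,1,1,1,1,1,1,1,1,1,2).

From H_k ≅ ker(∂_k) / im(∂_{k+1}) we obtain:

  H_0: rank C_0 − rank ∂_1 = 10 − 9 = 1, and the invariant factors of ∂_1 are all 1, so H_0 = Z.
  H_1: rank ker ∂_1 − rank ∂_2 = (30 − 9) − 20 = 1, and ∂_2 has invariant factor 2 > 1, so H_1 = Z × Z/2.
  H_2: rank ker ∂_2 − rank ∂_3 = (20 − 20) − 0 = 0, and there is no ∂_3, so H_2 = 0.

As a check, the Euler characteristic is 10 − 30 + 20 = 0, which agrees with 1 − 1 + 0 = 0.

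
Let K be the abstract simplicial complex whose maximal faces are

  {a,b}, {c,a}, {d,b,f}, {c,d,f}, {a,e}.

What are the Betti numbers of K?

Fix the vertex order a < b < c < d < e < f and write every simplex with vertices in increasing order. Then dim K = 2 and the simplices of K are:

  0-simplices (6): a, b, c, d, e, f
  1-simplices (8): ab, ac, ae, bd, bf, cd, cf, df
  2-simplices (2): bdf, cdf

Hence C_0 ≅ Z^6, C_1 ≅ Z^8, C_2 ≅ Z^2.

The boundary map ∂_1: C_1 → C_0 maps an edge to its endpoints' difference, ∂[p,q] = q − p.
As a 6×8 matrix over Z this has rank 5, with invariant factors (1,1,1,1,1).

∂_2: C_2 → C_1 maps a triangle to the signed sum of its edges. For instance
  ∂cdf = df − cf + cd,
  ∂bdf = df − bf + bd.
The 8×2 boundary matrix has rank 2 and Smith normal form diag(1,1).

Now H_k = ker ∂_k / im ∂_{k+1}, so:

  H_0: rank C_0 − rank ∂_1 = 6 − 5 = 1, and the invariant factors of ∂_1 are all 1, so H_0 ≅ Z.
  H_1: rank ker ∂_1 − rank ∂_2 = (8 − 5) − 2 = 1, and the invariant factors of ∂_2 are all 1, so H_1 ≅ Z.
  H_2: rank ker ∂_2 − rank ∂_3 = (2 − 2) − 0 = 0, and there is no ∂_3, so H_2 ≅ 0.

As a check, the Euler characteristic is 6 − 8 + 2 = 0, which agrees with 1 − 1 + 0 = 0.

Hence the Betti numbers are b_0 = 1, b_1 = 1, b_2 = 0.

b_0 = 1, b_1 = 1, b_2 = 0.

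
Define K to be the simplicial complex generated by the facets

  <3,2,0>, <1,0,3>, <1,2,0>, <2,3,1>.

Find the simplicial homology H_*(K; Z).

H_0 = Z,  H_1 = 0,  H_2 = Z.

Take the total order 0 < 1 < 2 < 3 on the vertex set. Then K (dimension 2) consists of the simplices:

  0-simplices (4): [0], [1], [2], [3]
  1-simplices (6): [0,1], [0,2], [0,3], [1,2], [1,3], [2,3]
  2-simplices (4): [0,1,2], [0,1,3], [0,2,3], [1,2,3]

so the chain groups are C_0 ≅ Z^4, C_1 ≅ Z^6, C_2 ≅ Z^4.

Boundary ∂_1: C_1 → C_0 sends each edge [p,q] (with p < q) to q − p. For instance
  ∂[1,2] = [2] − [1].
As a 4×6 matrix over Z this has rank 3, with invariant factors (1,1,1).

The boundary map ∂_2: C_2 → C_1 acts by ∂[p,q,r] = [q,r] − [p,r] + [p,q]. For instance
  ∂[1,2,3] = [2,3] − [1,3] + [1,2],
  ∂[0,2,3] = [2,3] − [0,3] + [0,2].
The resulting 6×4 matrix has rank 3, and its Smith normal form has invariant factors (1,1,1).

Now H_k = ker ∂_k / im ∂_{k+1}, so:

  H_0: rank C_0 − rank ∂_1 = 4 − 3 = 1, and the invariant factors of ∂_1 are all 1, so H_0 ≅ Z.
  H_1: rank ker ∂_1 − rank ∂_2 = (6 − 3) − 3 = 0, and the invariant factors of ∂_2 are all 1, so H_1 ≅ 0.
  H_2: rank ker ∂_2 − rank ∂_3 = (4 − 3) − 0 = 1, and there is no ∂_3, so H_2 ≅ Z.

As a check, the Euler characteristic is 4 − 6 + 4 = 2, which agrees with 1 − 0 + 1 = 2.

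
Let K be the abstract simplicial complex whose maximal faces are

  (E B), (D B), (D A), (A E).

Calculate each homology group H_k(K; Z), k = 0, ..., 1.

K has 4 vertices, 4 edges.
rank ∂_0 = 0, rank ∂_1 = 3 ⇒ b_0 = 4 − 0 − 3 = 1; all invariant factors of ∂_1 are 1 so no torsion. So H_0 = Z.
rank ∂_1 = 3, rank ∂_2 = 0 ⇒ b_1 = 4 − 3 − 0 = 1. So H_1 = Z.

H_0 = Z,  H_1 = Z.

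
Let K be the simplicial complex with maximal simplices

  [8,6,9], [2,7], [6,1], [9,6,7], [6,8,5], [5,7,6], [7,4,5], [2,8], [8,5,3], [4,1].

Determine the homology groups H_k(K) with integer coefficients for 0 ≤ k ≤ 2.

Fix the vertex order 1 < 2 < 3 < 4 < 5 < 6 < 7 < 8 < 9 and write every simplex with vertices in increasing order. Then dim K = 2 and the simplices of K are:

  0-simplices (9): [1], [2], [3], [4], [5], [6], [7], [8], [9]
  1-simplices (16): [1,4], [1,6], [2,7], [2,8], [3,5], [3,8], [4,5], [4,7], [5,6], [5,7], [5,8], [6,7], [6,8], [6,9], [7,9], [8,9]
  2-simplices (6): [3,5,8], [4,5,7], [5,6,7], [5,6,8], [6,7,9], [6,8,9]

so the chain groups are C_0 ≅ Z^9, C_1 ≅ Z^16, C_2 ≅ Z^6.

Boundary ∂_1: C_1 → C_0 is given by ∂[p,q] = [q] − [p].
As a 9×16 matrix over Z this has rank 8, with invariant factors (1,1,1,1,1,1,1,1).

Boundary ∂_2: C_2 → C_1 sends each 2-simplex [p,q,r] to [q,r] − [p,r] + [p,q]. For instance
  ∂[3,5,8] = [5,8] − [3,8] + [3,5],
  ∂[6,7,9] = [7,9] − [6,9] + [6,7].
The 16×6 boundary matrix has rank 6 and Smith normal form diag(1,1,1,1,1,1).

Reading off H_k = ker ∂_k / im ∂_{k+1}:

  H_0: rank C_0 − rank ∂_1 = 9 − 8 = 1, and the invariant factors of ∂_1 are all 1, so H_0 ≅ Z.
  H_1: rank ker ∂_1 − rank ∂_2 = (16 − 8) − 6 = 2, and the invariant factors of ∂_2 are all 1, so H_1 ≅ Z^2.
  H_2: rank ker ∂_2 − rank ∂_3 = (6 − 6) − 0 = 0, and there is no ∂_3, so H_2 ≅ 0.

H_0 ≅ Z,  H_1 ≅ Z^2,  H_2 = 0.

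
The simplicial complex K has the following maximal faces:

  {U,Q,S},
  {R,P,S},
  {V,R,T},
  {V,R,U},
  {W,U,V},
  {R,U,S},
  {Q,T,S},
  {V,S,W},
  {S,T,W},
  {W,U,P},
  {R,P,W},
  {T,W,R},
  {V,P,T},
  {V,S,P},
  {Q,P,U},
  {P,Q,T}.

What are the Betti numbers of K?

Take the total order P < Q < R < S < T < U < V < W on the vertex set. Then K (dimension 2) consists of the simplices:

  0-simplices (8): P, Q, R, S, T, U, V, W
  1-simplices (24): PQ, PR, PS, PT, PU, PV, PW, QS, QT, QU, RS, RT, RU, RV, RW, ST, SU, SV, SW, TV, TW, UV, UW, VW
  2-simplices (16): PQT, PQU, PRS, PRW, PSV, PTV, PUW, QST, QSU, RSU, RTV, RTW, RUV, STW, SVW, UVW

Hence C_0 ≅ Z^8, C_1 ≅ Z^24, C_2 ≅ Z^16.

Boundary ∂_1: C_1 → C_0 maps an edge to its endpoints' difference, ∂[p,q] = q − p.
As a 8×24 matrix over Z this has rank 7, with invariant factors (1,1,1,1,1,1,1).

Boundary ∂_2: C_2 → C_1 acts by ∂[p,q,r] = [q,r] − [p,r] + [p,q]. For instance
  ∂STW = TW − SW + ST,
  ∂PRW = RW − PW + PR.
The 24×16 boundary matrix has rank 15 and Smith normal form diag(1,1,1,1,1,1,1,1,1,1,1,1,1,1,1).

Reading off H_k = ker ∂_k / im ∂_{k+1}:

  H_0: rank C_0 − rank ∂_1 = 8 − 7 = 1, and the invariant factors of ∂_1 are all 1, so H_0 ≅ Z.
  H_1: rank ker ∂_1 − rank ∂_2 = (24 − 7) − 15 = 2, and the invariant factors of ∂_2 are all 1, so H_1 ≅ Z^2.
  H_2: rank ker ∂_2 − rank ∂_3 = (16 − 15) − 0 = 1, and there is no ∂_3, so H_2 ≅ Z.

(K is a triangulation of the torus T^2.)

Hence the Betti numbers are b_0 = 1, b_1 = 2, b_2 = 1.

b_0 = 1, b_1 = 2, b_2 = 1.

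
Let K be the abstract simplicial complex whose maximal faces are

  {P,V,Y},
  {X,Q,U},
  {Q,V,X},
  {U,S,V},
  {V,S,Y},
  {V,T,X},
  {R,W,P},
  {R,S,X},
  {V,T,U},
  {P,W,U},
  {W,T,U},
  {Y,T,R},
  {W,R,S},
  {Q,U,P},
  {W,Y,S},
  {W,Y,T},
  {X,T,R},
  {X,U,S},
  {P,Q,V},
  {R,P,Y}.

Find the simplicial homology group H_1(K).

H_1 ≅ Z ⊕ Z/2.

Take the total order P < Q < R < S < T < U < V < W < X < Y on the vertex set. Then K (dimension 2) consists of the simplices:

  0-simplices (10): P, Q, R, S, T, U, V, W, X, Y
  1-simplices (30): PQ, PR, PU, PV, PW, PY, QU, QV, QX, RS, RT, RW, RX, RY, SU, SV, SW, SX, SY, TU, TV, TW, TX, TY, UV, UW, UX, VX, VY, WY
  2-simplices (20): PQU, PQV, PRW, PRY, PUW, PVY, QUX, QVX, RSW, RSX, RTX, RTY, SUV, SUX, SVY, SWY, TUV, TUW, TVX, TWY

Hence C_0 ≅ Z^10, C_1 ≅ Z^30, C_2 ≅ Z^20.

The boundary map ∂_1: C_1 → C_0 sends each edge [p,q] (with p < q) to q − p.
As a 10×30 matrix over Z this has rank 9, with invariant factors (1,1,1,1,1,1,1,1,1).

Boundary ∂_2: C_2 → C_1 maps a triangle to the signed sum of its edges. For instance
  ∂PVY = VY − PY + PV,
  ∂PQV = QV − PV + PQ.
As a 30×20 matrix over Z this has rank 20, with invariant factors (1,1,1,1,1,1,1,1,1,1,1,1,1,1,1,1,1,1,1,2).

From H_k ≅ ker(∂_k) / im(∂_{k+1}) we obtain:

  H_1: rank ker ∂_1 − rank ∂_2 = (30 − 9) − 20 = 1, and ∂_2 has invariant factor 2 > 1, so H_1 = Z ⊕ Z/2.

(K is a triangulation of the Klein bottle.)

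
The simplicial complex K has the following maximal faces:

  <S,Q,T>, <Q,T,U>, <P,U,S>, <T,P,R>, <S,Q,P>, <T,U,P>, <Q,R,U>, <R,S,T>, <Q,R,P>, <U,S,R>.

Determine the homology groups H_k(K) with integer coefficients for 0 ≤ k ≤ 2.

H_0 = Z,  H_1 = Z/2,  H_2 = 0.

K has 6 vertices, 15 edges, 10 triangles.
rank ∂_0 = 0, rank ∂_1 = 5 ⇒ b_0 = 6 − 0 − 5 = 1; all invariant factors of ∂_1 are 1 so no torsion. So H_0 = Z.
rank ∂_1 = 5, rank ∂_2 = 10 ⇒ b_1 = 15 − 5 − 10 = 0; ∂_2 has invariant factor(s) [2] giving torsion. So H_1 = Z/2.
rank ∂_2 = 10, rank ∂_3 = 0 ⇒ b_2 = 10 − 10 − 0 = 0. So H_2 = 0.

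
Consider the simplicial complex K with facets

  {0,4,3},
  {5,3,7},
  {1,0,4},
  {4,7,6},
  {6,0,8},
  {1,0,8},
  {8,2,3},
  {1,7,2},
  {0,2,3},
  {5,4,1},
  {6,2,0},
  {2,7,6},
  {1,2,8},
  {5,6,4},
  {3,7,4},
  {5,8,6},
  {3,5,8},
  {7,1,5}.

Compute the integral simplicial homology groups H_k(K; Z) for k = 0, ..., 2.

We work with the vertex ordering 0 < 1 < 2 < 3 < 4 < 5 < 6 < 7 < 8. The simplices of K, each written with vertices in increasing order, are:

  0-simplices (9): [0], [1], [2], [3], [4], [5], [6], [7], [8]
  1-simplices (27): (27 of them)
  2-simplices (18): [0,1,4], [0,1,8], [0,2,3], [0,2,6], [0,3,4], [0,6,8], [1,2,7], [1,2,8], [1,4,5], [1,5,7], [2,3,8], [2,6,7], [3,4,7], [3,5,7], [3,5,8], [4,5,6], [4,6,7], [5,6,8]

so the chain groups are C_0 ≅ Z^9, C_1 ≅ Z^27, C_2 ≅ Z^18.

Boundary ∂_1: C_1 → C_0 maps an edge to its endpoints' difference, ∂[p,q] = q − p.
As a 9×27 matrix over Z this has rank 8, with invariant factors (1,1,1,1,1,1,1,1).

∂_2: C_2 → C_1 acts by ∂[p,q,r] = [q,r] − [p,r] + [p,q]. For instance
  ∂[0,2,6] = [2,6] − [0,6] + [0,2],
  ∂[0,1,8] = [1,8] − [0,8] + [0,1].
The 27×18 boundary matrix has rank 18 and Smith normal form diag(1,1,1,1,1,1,1,1,1,1,1,1,1,1,1,1,1,2).

From H_k ≅ ker(∂_k) / im(∂_{k+1}) we obtain:

  H_0: rank C_0 − rank ∂_1 = 9 − 8 = 1, and the invariant factors of ∂_1 are all 1, so H_0 ≅ Z.
  H_1: rank ker ∂_1 − rank ∂_2 = (27 − 8) − 18 = 1, and ∂_2 has invariant factor 2 > 1, so H_1 ≅ Z ⊕ Z/2Z.
  H_2: rank ker ∂_2 − rank ∂_3 = (18 − 18) − 0 = 0, and there is no ∂_3, so H_2 ≅ 0.

H_0 ≅ Z,  H_1 ≅ Z ⊕ Z/2Z,  H_2 = 0.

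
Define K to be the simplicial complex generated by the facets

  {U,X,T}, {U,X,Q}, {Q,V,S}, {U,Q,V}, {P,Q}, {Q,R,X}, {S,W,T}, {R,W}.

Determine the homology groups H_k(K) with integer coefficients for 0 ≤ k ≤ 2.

H_0 = Z,  H_1 = Z^2,  H_2 = 0.

We work with the vertex ordering P < Q < R < S < T < U < V < W < X. The simplices of K, each written with vertices in increasing order, are:

  0-simplices (9): P, Q, R, S, T, U, V, W, X
  1-simplices (16): PQ, QR, QS, QU, QV, QX, RW, RX, ST, SV, SW, TU, TW, TX, UV, UX
  2-simplices (6): QRX, QSV, QUV, QUX, STW, TUX

Hence C_0 ≅ Z^9, C_1 ≅ Z^16, C_2 ≅ Z^6.

∂_1: C_1 → C_0 sends each edge [p,q] (with p < q) to q − p. For instance
  ∂ST = T − S.
As a 9×16 matrix over Z this has rank 8, with invariant factors (1,1,1,1,1,1,1,1).

∂_2: C_2 → C_1 acts by ∂[p,q,r] = [q,r] − [p,r] + [p,q]. For instance
  ∂QRX = RX − QX + QR,
  ∂STW = TW − SW + ST.
As a 16×6 matrix over Z this has rank 6, with invariant factors (1,1,1,1,1,1).

Computing H_k = (kernel of ∂_k) / (image of ∂_{k+1}):

  H_0: rank C_0 − rank ∂_1 = 9 − 8 = 1, and the invariant factors of ∂_1 are all 1, so H_0 ≅ Z.
  H_1: rank ker ∂_1 − rank ∂_2 = (16 − 8) − 6 = 2, and the invariant factors of ∂_2 are all 1, so H_1 ≅ Z^2.
  H_2: rank ker ∂_2 − rank ∂_3 = (6 − 6) − 0 = 0, and there is no ∂_3, so H_2 ≅ 0.

As a check, the Euler characteristic is 9 − 16 + 6 = -1, which agrees with 1 − 2 + 0 = -1.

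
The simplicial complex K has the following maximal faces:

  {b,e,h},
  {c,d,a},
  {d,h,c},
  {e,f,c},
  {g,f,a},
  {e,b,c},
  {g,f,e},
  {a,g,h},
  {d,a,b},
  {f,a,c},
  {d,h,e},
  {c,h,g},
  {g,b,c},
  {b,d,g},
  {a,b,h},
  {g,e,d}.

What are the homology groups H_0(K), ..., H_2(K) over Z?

We work with the vertex ordering a < b < c < d < e < f < g < h. The simplices of K, each written with vertices in increasing order, are:

  0-simplices (8): a, b, c, d, e, f, g, h
  1-simplices (24): ab, ac, ad, af, ag, ah, bc, bd, be, bg, bh, cd, ce, cf, cg, ch, de, dg, dh, ef, eg, eh, fg, gh
  2-simplices (16): abd, abh, acd, acf, afg, agh, bce, bcg, bdg, beh, cdh, cef, cgh, deg, deh, efg

so the chain groups are C_0 ≅ Z^8, C_1 ≅ Z^24, C_2 ≅ Z^16.

Boundary ∂_1: C_1 → C_0 is given by ∂[p,q] = [q] − [p]. For instance
  ∂cd = d − c.
The resulting 8×24 matrix has rank 7, and its Smith normal form has invariant factors (1,1,1,1,1,1,1).

∂_2: C_2 → C_1 sends each 2-simplex [p,q,r] to [q,r] − [p,r] + [p,q]. For instance
  ∂cgh = gh − ch + cg,
  ∂beh = eh − bh + be.
The resulting 24×16 matrix has rank 15, and its Smith normal form has invariant factors (1,1,1,1,1,1,1,1,1,1,1,1,1,1,1).

Reading off H_k = ker ∂_k / im ∂_{k+1}:

  H_0: rank C_0 − rank ∂_1 = 8 − 7 = 1, and the invariant factors of ∂_1 are all 1, so H_0 = Z.
  H_1: rank ker ∂_1 − rank ∂_2 = (24 − 7) − 15 = 2, and the invariant factors of ∂_2 are all 1, so H_1 = Z^2.
  H_2: rank ker ∂_2 − rank ∂_3 = (16 − 15) − 0 = 1, and there is no ∂_3, so H_2 = Z.

(K is a triangulation of the torus T^2.)

H_0 ≅ Z,  H_1 ≅ Z^2,  H_2 ≅ Z.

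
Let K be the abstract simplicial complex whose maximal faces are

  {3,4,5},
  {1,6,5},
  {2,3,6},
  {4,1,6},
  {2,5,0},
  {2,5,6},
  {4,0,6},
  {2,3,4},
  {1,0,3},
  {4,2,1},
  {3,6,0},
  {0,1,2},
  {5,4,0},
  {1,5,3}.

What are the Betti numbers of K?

b_0 = 1, b_1 = 2, b_2 = 1.

Take the total order 0 < 1 < 2 < 3 < 4 < 5 < 6 on the vertex set. Then K (dimension 2) consists of the simplices:

  0-simplices (7): [0], [1], [2], [3], [4], [5], [6]
  1-simplices (21): [0,1], [0,2], [0,3], [0,4], [0,5], [0,6], [1,2], [1,3], [1,4], [1,5], [1,6], [2,3], [2,4], [2,5], [2,6], [3,4], [3,5], [3,6], [4,5], [4,6], [5,6]
  2-simplices (14): [0,1,2], [0,1,3], [0,2,5], [0,3,6], [0,4,5], [0,4,6], [1,2,4], [1,3,5], [1,4,6], [1,5,6], [2,3,4], [2,3,6], [2,5,6], [3,4,5]

so the chain groups are C_0 ≅ Z^7, C_1 ≅ Z^21, C_2 ≅ Z^14.

The boundary map ∂_1: C_1 → C_0 is given by ∂[p,q] = [q] − [p]. For instance
  ∂[3,4] = [4] − [3].
The resulting 7×21 matrix has rank 6, and its Smith normal form has invariant factors (1,1,1,1,1,1).

Boundary ∂_2: C_2 → C_1 maps a triangle to the signed sum of its edges. For instance
  ∂[0,3,6] = [3,6] − [0,6] + [0,3],
  ∂[1,4,6] = [4,6] − [1,6] + [1,4].
The resulting 21×14 matrix has rank 13, and its Smith normal form has invariant factors (1,1,1,1,1,1,1,1,1,1,1,1,1).

From H_k ≅ ker(∂_k) / im(∂_{k+1}) we obtain:

  H_0: rank C_0 − rank ∂_1 = 7 − 6 = 1, and the invariant factors of ∂_1 are all 1, so H_0 = Z.
  H_1: rank ker ∂_1 − rank ∂_2 = (21 − 6) − 13 = 2, and the invariant factors of ∂_2 are all 1, so H_1 = Z^2.
  H_2: rank ker ∂_2 − rank ∂_3 = (14 − 13) − 0 = 1, and there is no ∂_3, so H_2 = Z.

As a check, the Euler characteristic is 7 − 21 + 14 = 0, which agrees with 1 − 2 + 1 = 0.
(K is a triangulation of the torus T^2.)

Hence the Betti numbers are b_0 = 1, b_1 = 2, b_2 = 1.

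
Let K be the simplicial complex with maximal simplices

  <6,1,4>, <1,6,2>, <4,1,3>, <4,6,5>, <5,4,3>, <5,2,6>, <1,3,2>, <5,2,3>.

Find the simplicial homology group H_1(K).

H_1 ≅ 0.

Take the total order 1 < 2 < 3 < 4 < 5 < 6 on the vertex set. Then K (dimension 2) consists of the simplices:

  0-simplices (6): [1], [2], [3], [4], [5], [6]
  1-simplices (12): [1,2], [1,3], [1,4], [1,6], [2,3], [2,5], [2,6], [3,4], [3,5], [4,5], [4,6], [5,6]
  2-simplices (8): [1,2,3], [1,2,6], [1,3,4], [1,4,6], [2,3,5], [2,5,6], [3,4,5], [4,5,6]

giving chain groups C_0 ≅ Z^6, C_1 ≅ Z^12, C_2 ≅ Z^8.

The boundary map ∂_1: C_1 → C_0 sends each edge [p,q] (with p < q) to q − p.
This gives a 6×12 integer matrix of rank 5; reducing to Smith normal form yields diagonal entries (1,1,1,1,1).

Boundary ∂_2: C_2 → C_1 acts by ∂[p,q,r] = [q,r] − [p,r] + [p,q]. For instance
  ∂[2,3,5] = [3,5] − [2,5] + [2,3],
  ∂[1,2,3] = [2,3] − [1,3] + [1,2].
The resulting 12×8 matrix has rank 7, and its Smith normal form has invariant factors (1,1,1,1,1,1,1).

Now H_k = ker ∂_k / im ∂_{k+1}, so:

  H_1: rank ker ∂_1 − rank ∂_2 = (12 − 5) − 7 = 0, and the invariant factors of ∂_2 are all 1, so H_1 ≅ 0.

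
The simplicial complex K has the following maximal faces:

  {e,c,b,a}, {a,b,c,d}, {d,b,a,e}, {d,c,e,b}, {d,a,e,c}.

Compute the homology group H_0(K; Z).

We work with the vertex ordering a < b < c < d < e. The simplices of K, each written with vertices in increasing order, are:

  0-simplices (5): a, b, c, d, e
  1-simplices (10): ab, ac, ad, ae, bc, bd, be, cd, ce, de
  2-simplices (10): abc, abd, abe, acd, ace, ade, bcd, bce, bde, cde
  3-simplices (5): abcd, abce, abde, acde, bcde

so the chain groups are C_0 ≅ Z^5, C_1 ≅ Z^10, C_2 ≅ Z^10, C_3 ≅ Z^5.

Boundary ∂_1: C_1 → C_0 maps an edge to its endpoints' difference, ∂[p,q] = q − p.
The 5×10 boundary matrix has rank 4 and Smith normal form diag(1,1,1,1).

Boundary ∂_2: C_2 → C_1 acts by ∂[p,q,r] = [q,r] − [p,r] + [p,q]. For instance
  ∂cde = de − ce + cd,
  ∂bcd = cd − bd + bc.
The 10×10 boundary matrix has rank 6 and Smith normal form diag(1,1,1,1,1,1).

Boundary ∂_3: C_3 → C_2 sends each 3-simplex σ to the alternating sum Σ_i (−1)^i (σ with its i-th vertex removed). For instance
  ∂abce = bce − ace + abe − abc,
  ∂bcde = cde − bde + bce − bcd.
This gives a 10×5 integer matrix of rank 4; reducing to Smith normal form yields diagonal entries (1,1,1,1).

Reading off H_k = ker ∂_k / im ∂_{k+1}:

  H_0: rank C_0 − rank ∂_1 = 5 − 4 = 1, and the invariant factors of ∂_1 are all 1, so H_0 ≅ Z.

H_0 = Z.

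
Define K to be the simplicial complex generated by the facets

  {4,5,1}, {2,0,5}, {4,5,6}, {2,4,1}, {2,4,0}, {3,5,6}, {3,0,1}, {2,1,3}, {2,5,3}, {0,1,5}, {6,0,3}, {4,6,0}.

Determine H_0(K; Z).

Order the vertices as 0 < 1 < 2 < 3 < 4 < 5 < 6. Listing each simplex with vertices in this order, K has dimension 2 with simplices:

  0-simplices (7): [0], [1], [2], [3], [4], [5], [6]
  1-simplices (18): [0,1], [0,2], [0,3], [0,4], [0,5], [0,6], [1,2], [1,3], [1,4], [1,5], [2,3], [2,4], [2,5], [3,5], [3,6], [4,5], [4,6], [5,6]
  2-simplices (12): [0,1,3], [0,1,5], [0,2,4], [0,2,5], [0,3,6], [0,4,6], [1,2,3], [1,2,4], [1,4,5], [2,3,5], [3,5,6], [4,5,6]

giving chain groups C_0 ≅ Z^7, C_1 ≅ Z^18, C_2 ≅ Z^12.

∂_1: C_1 → C_0 is given by ∂[p,q] = [q] − [p].
This gives a 7×18 integer matrix of rank 6; reducing to Smith normal form yields diagonal entries (1,1,1,1,1,1).

The boundary map ∂_2: C_2 → C_1 maps a triangle to the signed sum of its edges. For instance
  ∂[1,2,3] = [2,3] − [1,3] + [1,2],
  ∂[4,5,6] = [5,6] − [4,6] + [4,5].
The resulting 18×12 matrix has rank 12, and its Smith normal form has invariant factors (1,1,1,1,1,1,1,1,1,1,1,2).

Reading off H_k = ker ∂_k / im ∂_{k+1}:

  H_0: rank C_0 − rank ∂_1 = 7 − 6 = 1, and the invariant factors of ∂_1 are all 1, so H_0 = Z.

(K is a triangulation of the real projective plane RP^2.)

H_0 = Z.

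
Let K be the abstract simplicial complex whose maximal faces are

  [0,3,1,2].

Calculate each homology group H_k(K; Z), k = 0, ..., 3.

H_0 ≅ Z,  H_1 = 0,  H_2 = 0,  H_3 = 0.

Take the total order 0 < 1 < 2 < 3 on the vertex set. Then K (dimension 3) consists of the simplices:

  0-simplices (4): [0], [1], [2], [3]
  1-simplices (6): [0,1], [0,2], [0,3], [1,2], [1,3], [2,3]
  2-simplices (4): [0,1,2], [0,1,3], [0,2,3], [1,2,3]
  3-simplices (1): [0,1,2,3]

so the chain groups are C_0 ≅ Z^4, C_1 ≅ Z^6, C_2 ≅ Z^4, C_3 ≅ Z^1.

∂_1: C_1 → C_0 maps an edge to its endpoints' difference, ∂[p,q] = q − p. For instance
  ∂[0,3] = [3] − [0].
This gives a 4×6 integer matrix of rank 3; reducing to Smith normal form yields diagonal entries (1,1,1).

Boundary ∂_2: C_2 → C_1 acts by ∂[p,q,r] = [q,r] − [p,r] + [p,q]. For instance
  ∂[1,2,3] = [2,3] − [1,3] + [1,2],
  ∂[0,1,2] = [1,2] − [0,2] + [0,1].
The resulting 6×4 matrix has rank 3, and its Smith normal form has invariant factors (1,1,1).

∂_3: C_3 → C_2 sends each 3-simplex σ to the alternating sum Σ_i (−1)^i (σ with its i-th vertex removed). For instance
  ∂[0,1,2,3] = [1,2,3] − [0,2,3] + [0,1,3] − [0,1,2].
This gives a 4×1 integer matrix of rank 1; reducing to Smith normal form yields diagonal entries (1).

Computing H_k = (kernel of ∂_k) / (image of ∂_{k+1}):

  H_0: rank C_0 − rank ∂_1 = 4 − 3 = 1, and the invariant factors of ∂_1 are all 1, so H_0 ≅ Z.
  H_1: rank ker ∂_1 − rank ∂_2 = (6 − 3) − 3 = 0, and the invariant factors of ∂_2 are all 1, so H_1 ≅ 0.
  H_2: rank ker ∂_2 − rank ∂_3 = (4 − 3) − 1 = 0, and the invariant factors of ∂_3 are all 1, so H_2 ≅ 0.
  H_3: rank ker ∂_3 − rank ∂_4 = (1 − 1) − 0 = 0, and there is no ∂_4, so H_3 ≅ 0.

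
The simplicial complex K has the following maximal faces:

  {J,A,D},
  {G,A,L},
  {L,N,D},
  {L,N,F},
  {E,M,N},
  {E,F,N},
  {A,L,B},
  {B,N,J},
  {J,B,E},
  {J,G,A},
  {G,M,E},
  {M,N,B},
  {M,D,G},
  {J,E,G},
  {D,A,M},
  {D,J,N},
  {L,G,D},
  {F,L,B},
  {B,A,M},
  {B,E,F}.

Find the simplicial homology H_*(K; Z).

H_0 = Z,  H_1 = Z ⊕ Z/2Z,  H_2 = 0.

Fix the vertex order A < B < D < E < F < G < J < L < M < N and write every simplex with vertices in increasing order. Then dim K = 2 and the simplices of K are:

  0-simplices (10): A, B, D, E, F, G, J, L, M, N
  1-simplices (30): AB, AD, AG, AJ, AL, AM, BE, BF, BJ, BL, BM, BN, DG, DJ, DL, DM, DN, EF, EG, EJ, EM, EN, FL, FN, GJ, GL, GM, JN, LN, MN
  2-simplices (20): ABL, ABM, ADJ, ADM, AGJ, AGL, BEF, BEJ, BFL, BJN, BMN, DGL, DGM, DJN, DLN, EFN, EGJ, EGM, EMN, FLN

so the chain groups are C_0 ≅ Z^10, C_1 ≅ Z^30, C_2 ≅ Z^20.

The boundary map ∂_1: C_1 → C_0 is given by ∂[p,q] = [q] − [p]. For instance
  ∂DN = N − D.
This gives a 10×30 integer matrix of rank 9; reducing to Smith normal form yields diagonal entries (1,1,1,1,1,1,1,1,1).

The boundary map ∂_2: C_2 → C_1 maps a triangle to the signed sum of its edges. For instance
  ∂FLN = LN − FN + FL,
  ∂BEJ = EJ − BJ + BE.
This gives a 30×20 integer matrix of rank 20; reducing to Smith normal form yields diagonal entries (1,1,1,1,1,1,1,1,1,1,1,1,1,1,1,1,1,1,1,2).

Computing H_k = (kernel of ∂_k) / (image of ∂_{k+1}):

  H_0: rank C_0 − rank ∂_1 = 10 − 9 = 1, and the invariant factors of ∂_1 are all 1, so H_0 = Z.
  H_1: rank ker ∂_1 − rank ∂_2 = (30 − 9) − 20 = 1, and ∂_2 has invariant factor 2 > 1, so H_1 = Z ⊕ Z/2Z.
  H_2: rank ker ∂_2 − rank ∂_3 = (20 − 20) − 0 = 0, and there is no ∂_3, so H_2 = 0.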